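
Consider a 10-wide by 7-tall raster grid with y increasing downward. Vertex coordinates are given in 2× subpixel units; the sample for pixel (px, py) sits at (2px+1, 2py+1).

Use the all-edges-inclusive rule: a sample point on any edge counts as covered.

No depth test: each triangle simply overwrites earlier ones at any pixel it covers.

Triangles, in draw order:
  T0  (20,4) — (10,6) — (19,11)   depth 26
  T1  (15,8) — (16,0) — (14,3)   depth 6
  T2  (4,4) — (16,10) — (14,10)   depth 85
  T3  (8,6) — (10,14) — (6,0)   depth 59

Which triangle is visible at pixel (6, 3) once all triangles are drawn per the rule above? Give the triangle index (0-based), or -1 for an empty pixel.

T0:
  2·area = 68  (B↔C swapped to make it positive)
  edge (20, 4)→(19, 11): d=(-1,7) inclusive
  edge (19, 11)→(10, 6): d=(-9,-5) inclusive
  edge (10, 6)→(20, 4): d=(10,-2) inclusive
    (0,0)@(1, 1): e=[136,0,-68] → ·  [on edge]
    (7,2)@(15, 5): e=[34,34,0] → #  [on edge]
    (8,2)@(17, 5): e=[20,44,4] → #
    (9,2)@(19, 5): e=[6,54,8] → #
    (2,3)@(5, 7): e=[102,-34,0] → ·  [on edge]
    (6,3)@(13, 7): e=[46,6,16] → #
    (6,4)@(13, 9): e=[44,-12,36] → ·
    (7,4)@(15, 9): e=[30,-2,40] → ·
    (8,4)@(17, 9): e=[16,8,44] → #
    (8,5)@(17, 11): e=[14,-10,64] → ·
    (9,5)@(19, 11): e=[0,0,68] → #  [on edge]
    (9,6)@(19, 13): e=[-2,-18,88] → ·
  covered (10 px):
    · · · · · · · · · ·
    · · · · · · · · · ·
    · · · · · · · # # #
    · · · · · · # # # #
    · · · · · · · · # #
    · · · · · · · · · #
    · · · · · · · · · ·
T1:
  2·area = 13  (B↔C swapped to make it positive)
  edge (15, 8)→(14, 3): d=(-1,-5) inclusive
  edge (14, 3)→(16, 0): d=(2,-3) inclusive
  edge (16, 0)→(15, 8): d=(-1,8) inclusive
    (7,1)@(15, 3): e=[5,3,5] → #
    (8,1)@(17, 3): e=[15,9,-11] → ·
    (7,2)@(15, 5): e=[3,7,3] → #
    (8,2)@(17, 5): e=[13,13,-13] → ·
    (7,3)@(15, 7): e=[1,11,1] → #
    (8,3)@(17, 7): e=[11,17,-15] → ·
    (7,4)@(15, 9): e=[-1,15,-1] → ·
  covered (3 px):
    · · · · · · · · · ·
    · · · · · · · # · ·
    · · · · · · · # · ·
    · · · · · · · # · ·
    · · · · · · · · · ·
    · · · · · · · · · ·
    · · · · · · · · · ·
T2:
  2·area = 12
  edge (4, 4)→(16, 10): d=(12,6) inclusive
  edge (16, 10)→(14, 10): d=(-2,0) inclusive
  edge (14, 10)→(4, 4): d=(-10,-6) inclusive
    (4,3)@(9, 7): e=[6,6,0] → #  [on edge]
    (5,3)@(11, 7): e=[-6,6,12] → ·
    (4,4)@(9, 9): e=[30,2,-20] → ·
    (6,4)@(13, 9): e=[6,2,4] → #
    (7,4)@(15, 9): e=[-6,2,16] → ·
    (6,5)@(13, 11): e=[30,-2,-16] → ·
    (9,6)@(19, 13): e=[18,-6,0] → ·  [on edge]
  covered (2 px):
    · · · · · · · · · ·
    · · · · · · · · · ·
    · · · · · · · · · ·
    · · · · # · · · · ·
    · · · · · · # · · ·
    · · · · · · · · · ·
    · · · · · · · · · ·
T3:
  2·area = 4
  edge (8, 6)→(10, 14): d=(2,8) inclusive
  edge (10, 14)→(6, 0): d=(-4,-14) inclusive
  edge (6, 0)→(8, 6): d=(2,6) inclusive
    (3,1)@(7, 3): e=[2,2,0] → #  [on edge]
    (4,1)@(9, 3): e=[-14,30,-12] → ·
    (3,2)@(7, 5): e=[6,-6,4] → ·
    (4,4)@(9, 9): e=[-2,6,0] → ·  [on edge]
  covered (1 px):
    · · · · · · · · · ·
    · · · # · · · · · ·
    · · · · · · · · · ·
    · · · · · · · · · ·
    · · · · · · · · · ·
    · · · · · · · · · ·
    · · · · · · · · · ·

Z-buffer (winner per pixel, '.' = empty):
  . . . . . . . . . .
  . . . 3 . . . 1 . .
  . . . . . . . 1 0 0
  . . . . 2 . 0 1 0 0
  . . . . . . 2 . 0 0
  . . . . . . . . . 0
  . . . . . . . . . .

Answer: 0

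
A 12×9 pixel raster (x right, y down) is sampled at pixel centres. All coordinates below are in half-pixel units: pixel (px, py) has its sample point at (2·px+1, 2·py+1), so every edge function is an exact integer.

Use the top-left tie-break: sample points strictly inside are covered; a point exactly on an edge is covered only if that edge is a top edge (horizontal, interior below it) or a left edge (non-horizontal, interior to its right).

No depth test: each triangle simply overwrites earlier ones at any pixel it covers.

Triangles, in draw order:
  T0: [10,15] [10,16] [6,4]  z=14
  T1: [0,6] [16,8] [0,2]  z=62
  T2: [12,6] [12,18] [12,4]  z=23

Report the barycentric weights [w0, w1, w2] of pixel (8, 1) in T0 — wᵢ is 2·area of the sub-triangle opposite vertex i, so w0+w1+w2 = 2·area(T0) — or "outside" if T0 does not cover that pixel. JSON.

T0:
  2·area = 4
  edge (10, 15)→(10, 16): d=(0,1) right/bottom  bias=-1
  edge (10, 16)→(6, 4): d=(-4,-12) top-left  bias=+0
  edge (6, 4)→(10, 15): d=(4,11) right/bottom  bias=-1
    (2,0)@(5, 1): e=[5,0,-1] → ·  [on edge]
    (3,3)@(7, 7): e=[3,0,1] → #  [on edge]
    (4,3)@(9, 7): e=[1,24,-21] → ·
    (3,4)@(7, 9): e=[3,-8,9] → ·
    (4,6)@(9, 13): e=[1,0,3] → #  [on edge]
    (5,6)@(11, 13): e=[-1,24,-19] → ·
    (4,7)@(9, 15): e=[1,-8,11] → ·
  covered (2 px):
    · · · · · · · · · · · ·
    · · · · · · · · · · · ·
    · · · · · · · · · · · ·
    · · · # · · · · · · · ·
    · · · · · · · · · · · ·
    · · · · · · · · · · · ·
    · · · · # · · · · · · ·
    · · · · · · · · · · · ·
    · · · · · · · · · · · ·
T1:
  2·area = 64  (B↔C swapped to make it positive)
  edge (0, 6)→(0, 2): d=(0,-4) top-left  bias=+0
  edge (0, 2)→(16, 8): d=(16,6) right/bottom  bias=-1
  edge (16, 8)→(0, 6): d=(-16,-2) top-left  bias=+0
    (0,1)@(1, 3): e=[4,10,50] → #
    (1,1)@(3, 3): e=[12,-2,54] → ·
    (0,2)@(1, 5): e=[4,42,18] → #
    (1,2)@(3, 5): e=[12,30,22] → #
    (2,2)@(5, 5): e=[20,18,26] → #
    (3,2)@(7, 5): e=[28,6,30] → #
    (4,2)@(9, 5): e=[36,-6,34] → ·
    (0,3)@(1, 7): e=[4,74,-14] → ·
    (1,3)@(3, 7): e=[12,62,-10] → ·
    (2,3)@(5, 7): e=[20,50,-6] → ·
    (3,3)@(7, 7): e=[28,38,-2] → ·
    (4,3)@(9, 7): e=[36,26,2] → #
  covered (8 px):
    · · · · · · · · · · · ·
    # · · · · · · · · · · ·
    # # # # · · · · · · · ·
    · · · · # # # · · · · ·
    · · · · · · · · · · · ·
    · · · · · · · · · · · ·
    · · · · · · · · · · · ·
    · · · · · · · · · · · ·
    · · · · · · · · · · · ·
T2:
  degenerate (2·area = 0) — covers nothing

Final: "outside"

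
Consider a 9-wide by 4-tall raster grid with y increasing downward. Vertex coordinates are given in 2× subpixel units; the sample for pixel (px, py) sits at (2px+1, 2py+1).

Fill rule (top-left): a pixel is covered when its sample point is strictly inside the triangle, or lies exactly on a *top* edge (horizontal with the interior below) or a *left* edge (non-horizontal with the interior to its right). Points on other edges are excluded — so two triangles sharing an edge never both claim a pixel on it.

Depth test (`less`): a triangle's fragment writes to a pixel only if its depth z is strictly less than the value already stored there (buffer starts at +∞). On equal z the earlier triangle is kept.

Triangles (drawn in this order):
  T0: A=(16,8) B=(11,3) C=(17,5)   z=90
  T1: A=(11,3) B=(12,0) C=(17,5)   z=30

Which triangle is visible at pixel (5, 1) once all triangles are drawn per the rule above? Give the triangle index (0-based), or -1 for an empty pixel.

T0:
  2·area = 20
  edge (16, 8)→(11, 3): d=(-5,-5) top-left  bias=+0
  edge (11, 3)→(17, 5): d=(6,2) right/bottom  bias=-1
  edge (17, 5)→(16, 8): d=(-1,3) right/bottom  bias=-1
    (2,0)@(5, 1): e=[-20,0,40] → ·  [on edge]
    (4,0)@(9, 1): e=[0,-8,28] → ·  [on edge]
    (5,1)@(11, 3): e=[0,0,20] → ·  [on edge]
    (6,2)@(13, 5): e=[0,8,12] → █  [on edge]
    (7,2)@(15, 5): e=[10,4,6] → █
    (8,2)@(17, 5): e=[20,0,0] → ·  [on edge]
    (6,3)@(13, 7): e=[-10,20,10] → ·
    (7,3)@(15, 7): e=[0,16,4] → █  [on edge]
    (8,3)@(17, 7): e=[10,12,-2] → ·
  covered (3 px):
    · · · · · · · · ·
    · · · · · · · · ·
    · · · · · · █ █ ·
    · · · · · · · █ ·
T1:
  2·area = 20
  edge (11, 3)→(12, 0): d=(1,-3) top-left  bias=+0
  edge (12, 0)→(17, 5): d=(5,5) right/bottom  bias=-1
  edge (17, 5)→(11, 3): d=(-6,-2) top-left  bias=+0
    (2,0)@(5, 1): e=[-20,40,0] → ·  [on edge]
    (6,0)@(13, 1): e=[4,0,16] → ·  [on edge]
    (5,1)@(11, 3): e=[0,20,0] → █  [on edge]
    (6,1)@(13, 3): e=[6,10,4] → █
    (7,1)@(15, 3): e=[12,0,8] → ·  [on edge]
    (5,2)@(11, 5): e=[2,30,-12] → ·
    (6,2)@(13, 5): e=[8,20,-8] → ·
    (8,2)@(17, 5): e=[20,0,0] → ·  [on edge]
  covered (2 px):
    · · · · · · · · ·
    · · · · · █ █ · ·
    · · · · · · · · ·
    · · · · · · · · ·

Z-buffer (winner per pixel, '.' = empty):
  . . . . . . . . .
  . . . . . 1 1 . .
  . . . . . . 0 0 .
  . . . . . . . 0 .

Final: 1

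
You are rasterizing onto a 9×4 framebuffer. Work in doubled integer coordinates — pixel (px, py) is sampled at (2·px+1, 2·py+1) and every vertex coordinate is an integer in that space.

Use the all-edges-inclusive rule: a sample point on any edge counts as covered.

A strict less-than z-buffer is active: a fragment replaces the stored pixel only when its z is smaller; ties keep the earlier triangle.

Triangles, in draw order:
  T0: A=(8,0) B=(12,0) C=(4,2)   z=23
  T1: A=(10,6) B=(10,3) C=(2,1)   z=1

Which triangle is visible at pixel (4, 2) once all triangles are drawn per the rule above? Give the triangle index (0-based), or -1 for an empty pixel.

T0:
  2·area = 8
  edge (8, 0)→(12, 0): d=(4,0) inclusive
  edge (12, 0)→(4, 2): d=(-8,2) inclusive
  edge (4, 2)→(8, 0): d=(4,-2) inclusive
    (3,0)@(7, 1): e=[4,2,2] → #
    (4,0)@(9, 1): e=[4,-2,6] → ·
    (3,1)@(7, 3): e=[12,-14,10] → ·
  covered (1 px):
    · · · # · · · · ·
    · · · · · · · · ·
    · · · · · · · · ·
    · · · · · · · · ·
T1:
  2·area = 24  (B↔C swapped to make it positive)
  edge (10, 6)→(2, 1): d=(-8,-5) inclusive
  edge (2, 1)→(10, 3): d=(8,2) inclusive
  edge (10, 3)→(10, 6): d=(0,3) inclusive
    (3,1)@(7, 3): e=[9,6,9] → #
    (4,1)@(9, 3): e=[19,2,3] → #
    (5,1)@(11, 3): e=[29,-2,-3] → ·
    (3,2)@(7, 5): e=[-7,22,9] → ·
    (4,2)@(9, 5): e=[3,18,3] → #
    (5,2)@(11, 5): e=[13,14,-3] → ·
    (4,3)@(9, 7): e=[-13,34,3] → ·
  covered (3 px):
    · · · · · · · · ·
    · · · # # · · · ·
    · · · · # · · · ·
    · · · · · · · · ·

Z-buffer (winner per pixel, '.' = empty):
  . . . 0 . . . . .
  . . . 1 1 . . . .
  . . . . 1 . . . .
  . . . . . . . . .

Answer: 1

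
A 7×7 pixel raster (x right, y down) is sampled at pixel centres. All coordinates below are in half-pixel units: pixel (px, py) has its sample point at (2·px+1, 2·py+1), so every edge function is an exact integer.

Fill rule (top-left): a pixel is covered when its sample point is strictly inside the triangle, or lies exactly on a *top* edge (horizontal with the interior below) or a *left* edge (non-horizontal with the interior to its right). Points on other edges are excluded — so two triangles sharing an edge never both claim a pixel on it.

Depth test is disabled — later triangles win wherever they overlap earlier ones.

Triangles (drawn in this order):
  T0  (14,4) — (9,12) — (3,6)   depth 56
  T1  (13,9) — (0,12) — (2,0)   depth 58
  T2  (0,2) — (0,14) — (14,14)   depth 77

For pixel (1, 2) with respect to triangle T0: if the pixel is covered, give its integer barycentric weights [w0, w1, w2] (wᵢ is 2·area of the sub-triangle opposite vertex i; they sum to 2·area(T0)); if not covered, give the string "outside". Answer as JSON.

T0:
  2·area = 78
  edge (14, 4)→(9, 12): d=(-5,8) right/bottom  bias=-1
  edge (9, 12)→(3, 6): d=(-6,-6) top-left  bias=+0
  edge (3, 6)→(14, 4): d=(11,-2) top-left  bias=+0
    (4,2)@(9, 5): e=[35,42,1] → #
    (5,2)@(11, 5): e=[19,54,5] → #
    (6,2)@(13, 5): e=[3,66,9] → #
    (2,3)@(5, 7): e=[57,6,15] → #
    (3,3)@(7, 7): e=[41,18,19] → #
    (6,3)@(13, 7): e=[-7,54,31] → ·
    (2,4)@(5, 9): e=[47,-6,37] → ·
    (3,4)@(7, 9): e=[31,6,41] → #
    (5,4)@(11, 9): e=[-1,30,49] → ·
    (3,5)@(7, 11): e=[21,-6,63] → ·
    (4,5)@(9, 11): e=[5,6,67] → #
    (5,5)@(11, 11): e=[-11,18,71] → ·
  covered (10 px):
    · · · · · · ·
    · · · · · · ·
    · · · · # # #
    · · # # # # ·
    · · · # # · ·
    · · · · # · ·
    · · · · · · ·
T1:
  2·area = 150
  edge (13, 9)→(0, 12): d=(-13,3) right/bottom  bias=-1
  edge (0, 12)→(2, 0): d=(2,-12) top-left  bias=+0
  edge (2, 0)→(13, 9): d=(11,9) right/bottom  bias=-1
    (1,0)@(3, 1): e=[134,14,2] → #
    (2,0)@(5, 1): e=[128,38,-16] → ·
    (1,1)@(3, 3): e=[108,18,24] → #
    (2,1)@(5, 3): e=[102,42,6] → #
    (3,1)@(7, 3): e=[96,66,-12] → ·
    (1,2)@(3, 5): e=[82,22,46] → #
    (3,2)@(7, 5): e=[70,70,10] → #
    (4,2)@(9, 5): e=[64,94,-8] → ·
    (0,3)@(1, 7): e=[62,2,86] → #
    (4,3)@(9, 7): e=[38,98,14] → #
    (5,3)@(11, 7): e=[32,122,-4] → ·
    (0,4)@(1, 9): e=[36,6,108] → #
    (6,4)@(13, 9): e=[0,150,0] → ·  [on edge]
  covered (19 px):
    · # · · · · ·
    · # # · · · ·
    · # # # · · ·
    # # # # # · ·
    # # # # # # ·
    # # · · · · ·
    · · · · · · ·
T2:
  2·area = 168  (B↔C swapped to make it positive)
  edge (0, 2)→(14, 14): d=(14,12) right/bottom  bias=-1
  edge (14, 14)→(0, 14): d=(-14,0) right/bottom  bias=-1
  edge (0, 14)→(0, 2): d=(0,-12) top-left  bias=+0
    (0,1)@(1, 3): e=[2,154,12] → #
    (1,1)@(3, 3): e=[-22,154,36] → ·
    (0,2)@(1, 5): e=[30,126,12] → #
    (1,2)@(3, 5): e=[6,126,36] → #
    (2,2)@(5, 5): e=[-18,126,60] → ·
    (0,3)@(1, 7): e=[58,98,12] → #
    (2,3)@(5, 7): e=[10,98,60] → #
    (3,3)@(7, 7): e=[-14,98,84] → ·
    (0,4)@(1, 9): e=[86,70,12] → #
    (3,4)@(7, 9): e=[14,70,84] → #
    (4,4)@(9, 9): e=[-10,70,108] → ·
    (0,5)@(1, 11): e=[114,42,12] → #
  covered (21 px):
    · · · · · · ·
    # · · · · · ·
    # # · · · · ·
    # # # · · · ·
    # # # # · · ·
    # # # # # · ·
    # # # # # # ·

Answer: "outside"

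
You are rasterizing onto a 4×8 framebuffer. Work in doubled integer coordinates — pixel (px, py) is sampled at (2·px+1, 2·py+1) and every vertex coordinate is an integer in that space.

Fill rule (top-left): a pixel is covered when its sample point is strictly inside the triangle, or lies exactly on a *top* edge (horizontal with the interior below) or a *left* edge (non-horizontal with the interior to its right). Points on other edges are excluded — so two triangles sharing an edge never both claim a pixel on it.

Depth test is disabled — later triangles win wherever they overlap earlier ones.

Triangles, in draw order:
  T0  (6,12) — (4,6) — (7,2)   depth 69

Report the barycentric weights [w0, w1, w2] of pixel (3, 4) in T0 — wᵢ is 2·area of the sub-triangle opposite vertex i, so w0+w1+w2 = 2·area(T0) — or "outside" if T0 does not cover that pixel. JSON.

T0:
  2·area = 26
  edge (6, 12)→(4, 6): d=(-2,-6) top-left  bias=+0
  edge (4, 6)→(7, 2): d=(3,-4) top-left  bias=+0
  edge (7, 2)→(6, 12): d=(-1,10) right/bottom  bias=-1
    (1,1)@(3, 3): e=[0,-13,39] → ·  [on edge]
    (2,2)@(5, 5): e=[8,1,17] → █
    (3,2)@(7, 5): e=[20,9,-3] → ·
    (2,3)@(5, 7): e=[4,7,15] → █
    (3,3)@(7, 7): e=[16,15,-5] → ·
    (2,4)@(5, 9): e=[0,13,13] → █  [on edge]
    (3,4)@(7, 9): e=[12,21,-7] → ·
    (2,5)@(5, 11): e=[-4,19,11] → ·
    (3,7)@(7, 15): e=[0,39,-13] → ·  [on edge]
  covered (3 px):
    · · · ·
    · · · ·
    · · █ ·
    · · █ ·
    · · █ ·
    · · · ·
    · · · ·
    · · · ·

Result: "outside"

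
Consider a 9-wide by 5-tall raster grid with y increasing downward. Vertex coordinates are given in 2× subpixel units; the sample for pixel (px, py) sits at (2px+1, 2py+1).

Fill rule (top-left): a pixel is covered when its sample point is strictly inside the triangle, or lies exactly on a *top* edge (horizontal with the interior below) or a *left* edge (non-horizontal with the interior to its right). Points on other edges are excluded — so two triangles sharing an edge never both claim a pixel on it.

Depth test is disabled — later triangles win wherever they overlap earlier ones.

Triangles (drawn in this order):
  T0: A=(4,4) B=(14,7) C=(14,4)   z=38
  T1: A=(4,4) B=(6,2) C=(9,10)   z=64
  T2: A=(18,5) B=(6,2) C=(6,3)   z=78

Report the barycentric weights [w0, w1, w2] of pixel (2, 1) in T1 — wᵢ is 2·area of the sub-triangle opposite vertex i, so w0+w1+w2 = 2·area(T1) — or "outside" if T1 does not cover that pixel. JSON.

T0:
  2·area = 30  (B↔C swapped to make it positive)
  edge (4, 4)→(14, 4): d=(10,0) top-left  bias=+0
  edge (14, 4)→(14, 7): d=(0,3) right/bottom  bias=-1
  edge (14, 7)→(4, 4): d=(-10,-3) top-left  bias=+0
    (4,2)@(9, 5): e=[10,15,5] → #
    (5,2)@(11, 5): e=[10,9,11] → #
    (6,2)@(13, 5): e=[10,3,17] → #
    (7,2)@(15, 5): e=[10,-3,23] → ·
    (4,3)@(9, 7): e=[30,15,-15] → ·
    (5,3)@(11, 7): e=[30,9,-9] → ·
    (6,3)@(13, 7): e=[30,3,-3] → ·
  covered (3 px):
    · · · · · · · · ·
    · · · · · · · · ·
    · · · · # # # · ·
    · · · · · · · · ·
    · · · · · · · · ·
T1:
  2·area = 22
  edge (4, 4)→(6, 2): d=(2,-2) top-left  bias=+0
  edge (6, 2)→(9, 10): d=(3,8) right/bottom  bias=-1
  edge (9, 10)→(4, 4): d=(-5,-6) top-left  bias=+0
    (3,0)@(7, 1): e=[0,-11,33] → ·  [on edge]
    (2,1)@(5, 3): e=[0,11,11] → #  [on edge]
    (3,1)@(7, 3): e=[4,-5,23] → ·
    (1,2)@(3, 5): e=[0,33,-11] → ·  [on edge]
    (2,2)@(5, 5): e=[4,17,1] → #
    (3,2)@(7, 5): e=[8,1,13] → #
    (4,2)@(9, 5): e=[12,-15,25] → ·
    (0,3)@(1, 7): e=[0,55,-33] → ·  [on edge]
    (2,3)@(5, 7): e=[8,23,-9] → ·
    (3,3)@(7, 7): e=[12,7,3] → #
    (4,3)@(9, 7): e=[16,-9,15] → ·
    (3,4)@(7, 9): e=[16,13,-7] → ·
  covered (4 px):
    · · · · · · · · ·
    · · # · · · · · ·
    · · # # · · · · ·
    · · · # · · · · ·
    · · · · · · · · ·
T2:
  2·area = 12  (B↔C swapped to make it positive)
  edge (18, 5)→(6, 3): d=(-12,-2) top-left  bias=+0
  edge (6, 3)→(6, 2): d=(0,-1) top-left  bias=+0
  edge (6, 2)→(18, 5): d=(12,3) right/bottom  bias=-1
    (3,1)@(7, 3): e=[2,1,9] → #
    (4,1)@(9, 3): e=[6,3,3] → #
    (5,1)@(11, 3): e=[10,5,-3] → ·
    (3,2)@(7, 5): e=[-22,1,33] → ·
    (4,2)@(9, 5): e=[-18,3,27] → ·
  covered (2 px):
    · · · · · · · · ·
    · · · # # · · · ·
    · · · · · · · · ·
    · · · · · · · · ·
    · · · · · · · · ·

Final: [11,11,0]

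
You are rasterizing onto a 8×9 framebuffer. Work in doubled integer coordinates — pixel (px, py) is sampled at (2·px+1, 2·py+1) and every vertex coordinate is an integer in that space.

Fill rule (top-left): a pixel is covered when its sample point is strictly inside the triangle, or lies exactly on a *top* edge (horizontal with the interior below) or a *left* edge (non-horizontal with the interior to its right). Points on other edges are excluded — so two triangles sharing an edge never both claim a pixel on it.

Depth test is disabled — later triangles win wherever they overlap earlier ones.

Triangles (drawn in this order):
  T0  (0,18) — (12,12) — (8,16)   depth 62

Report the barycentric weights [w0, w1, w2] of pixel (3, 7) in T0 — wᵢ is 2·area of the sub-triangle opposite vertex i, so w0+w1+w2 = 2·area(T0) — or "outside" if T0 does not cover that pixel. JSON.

T0:
  2·area = 24
  edge (0, 18)→(12, 12): d=(12,-6) top-left  bias=+0
  edge (12, 12)→(8, 16): d=(-4,4) right/bottom  bias=-1
  edge (8, 16)→(0, 18): d=(-8,2) right/bottom  bias=-1
    (7,4)@(15, 9): e=[-18,0,42] → ·  [on edge]
    (6,5)@(13, 11): e=[-6,0,30] → ·  [on edge]
    (5,6)@(11, 13): e=[6,0,18] → ·  [on edge]
    (3,7)@(7, 15): e=[6,8,10] → #
    (4,7)@(9, 15): e=[18,0,6] → ·  [on edge]
    (1,8)@(3, 17): e=[6,16,2] → #
    (2,8)@(5, 17): e=[18,8,-2] → ·
    (3,8)@(7, 17): e=[30,0,-6] → ·  [on edge]
  covered (2 px):
    · · · · · · · ·
    · · · · · · · ·
    · · · · · · · ·
    · · · · · · · ·
    · · · · · · · ·
    · · · · · · · ·
    · · · · · · · ·
    · · · # · · · ·
    · # · · · · · ·

Result: [8,10,6]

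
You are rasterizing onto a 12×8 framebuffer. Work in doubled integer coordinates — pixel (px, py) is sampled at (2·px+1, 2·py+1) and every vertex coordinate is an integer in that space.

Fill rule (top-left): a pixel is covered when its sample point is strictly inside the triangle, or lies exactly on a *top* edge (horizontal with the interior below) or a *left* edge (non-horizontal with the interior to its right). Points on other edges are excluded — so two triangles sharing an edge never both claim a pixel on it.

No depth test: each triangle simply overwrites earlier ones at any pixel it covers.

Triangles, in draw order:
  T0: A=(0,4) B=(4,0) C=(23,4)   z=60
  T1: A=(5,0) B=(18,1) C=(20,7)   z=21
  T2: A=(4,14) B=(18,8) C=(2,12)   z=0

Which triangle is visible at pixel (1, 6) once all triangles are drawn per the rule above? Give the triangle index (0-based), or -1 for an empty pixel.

T0:
  2·area = 92
  edge (0, 4)→(4, 0): d=(4,-4) top-left  bias=+0
  edge (4, 0)→(23, 4): d=(19,4) right/bottom  bias=-1
  edge (23, 4)→(0, 4): d=(-23,0) right/bottom  bias=-1
    (1,0)@(3, 1): e=[0,23,69] → X  [on edge]
    (2,0)@(5, 1): e=[8,15,69] → X
    (3,0)@(7, 1): e=[16,7,69] → X
    (4,0)@(9, 1): e=[24,-1,69] → .
    (0,1)@(1, 3): e=[0,69,23] → X  [on edge]
    (4,1)@(9, 3): e=[32,37,23] → X
    (5,1)@(11, 3): e=[40,29,23] → X
    (6,1)@(13, 3): e=[48,21,23] → X
    (7,1)@(15, 3): e=[56,13,23] → X
    (8,1)@(17, 3): e=[64,5,23] → X
    (9,1)@(19, 3): e=[72,-3,23] → .
    (0,2)@(1, 5): e=[8,107,-23] → .
  covered (12 px):
    . X X X . . . . . . . .
    X X X X X X X X X . . .
    . . . . . . . . . . . .
    . . . . . . . . . . . .
    . . . . . . . . . . . .
    . . . . . . . . . . . .
    . . . . . . . . . . . .
    . . . . . . . . . . . .
T1:
  2·area = 76
  edge (5, 0)→(18, 1): d=(13,1) right/bottom  bias=-1
  edge (18, 1)→(20, 7): d=(2,6) right/bottom  bias=-1
  edge (20, 7)→(5, 0): d=(-15,-7) top-left  bias=+0
    (4,0)@(9, 1): e=[9,54,13] → X
    (5,0)@(11, 1): e=[7,42,27] → X
    (6,0)@(13, 1): e=[5,30,41] → X
    (7,0)@(15, 1): e=[3,18,55] → X
    (8,0)@(17, 1): e=[1,6,69] → X
    (9,0)@(19, 1): e=[-1,-6,83] → .
    (4,1)@(9, 3): e=[35,58,-17] → .
    (5,1)@(11, 3): e=[33,46,-3] → .
    (6,1)@(13, 3): e=[31,34,11] → X
    (9,1)@(19, 3): e=[25,-2,53] → .
    (6,2)@(13, 5): e=[57,38,-19] → .
    (7,2)@(15, 5): e=[55,26,-5] → .
  covered (10 px):
    . . . . X X X X X . . .
    . . . . . . X X X . . .
    . . . . . . . . X X . .
    . . . . . . . . . . . .
    . . . . . . . . . . . .
    . . . . . . . . . . . .
    . . . . . . . . . . . .
    . . . . . . . . . . . .
T2:
  2·area = 40  (B↔C swapped to make it positive)
  edge (4, 14)→(2, 12): d=(-2,-2) top-left  bias=+0
  edge (2, 12)→(18, 8): d=(16,-4) top-left  bias=+0
  edge (18, 8)→(4, 14): d=(-14,6) right/bottom  bias=-1
    (7,4)@(15, 9): e=[32,4,4] → X
    (8,4)@(17, 9): e=[36,12,-8] → .
    (0,5)@(1, 11): e=[0,-20,60] → .  [on edge]
    (3,5)@(7, 11): e=[12,4,24] → X
    (4,5)@(9, 11): e=[16,12,12] → X
    (5,5)@(11, 11): e=[20,20,0] → .  [on edge]
    (7,5)@(15, 11): e=[28,36,-24] → .
    (1,6)@(3, 13): e=[0,20,20] → X  [on edge]
    (2,6)@(5, 13): e=[4,28,8] → X
    (3,6)@(7, 13): e=[8,36,-4] → .
    (4,6)@(9, 13): e=[12,44,-16] → .
    (1,7)@(3, 15): e=[-4,52,-8] → .
    (2,7)@(5, 15): e=[0,60,-20] → .  [on edge]
  covered (5 px):
    . . . . . . . . . . . .
    . . . . . . . . . . . .
    . . . . . . . . . . . .
    . . . . . . . . . . . .
    . . . . . . . X . . . .
    . . . X X . . . . . . .
    . X X . . . . . . . . .
    . . . . . . . . . . . .

Z-buffer (winner per pixel, '.' = empty):
  . 0 0 0 1 1 1 1 1 . . .
  0 0 0 0 0 0 1 1 1 . . .
  . . . . . . . . 1 1 . .
  . . . . . . . . . . . .
  . . . . . . . 2 . . . .
  . . . 2 2 . . . . . . .
  . 2 2 . . . . . . . . .
  . . . . . . . . . . . .

Answer: 2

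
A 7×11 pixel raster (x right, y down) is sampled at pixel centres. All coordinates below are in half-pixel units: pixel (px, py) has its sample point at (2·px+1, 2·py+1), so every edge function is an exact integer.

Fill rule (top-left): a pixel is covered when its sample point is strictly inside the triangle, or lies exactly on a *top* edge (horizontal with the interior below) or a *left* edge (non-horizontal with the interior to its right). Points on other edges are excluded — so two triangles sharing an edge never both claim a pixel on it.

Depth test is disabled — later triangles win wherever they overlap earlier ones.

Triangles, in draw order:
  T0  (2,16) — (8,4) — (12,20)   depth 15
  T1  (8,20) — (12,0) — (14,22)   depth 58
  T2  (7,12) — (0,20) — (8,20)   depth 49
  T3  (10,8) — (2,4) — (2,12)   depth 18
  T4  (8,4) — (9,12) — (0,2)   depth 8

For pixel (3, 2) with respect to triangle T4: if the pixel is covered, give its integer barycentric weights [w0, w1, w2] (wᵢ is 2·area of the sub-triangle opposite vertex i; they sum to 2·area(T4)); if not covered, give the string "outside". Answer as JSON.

T0:
  2·area = 144
  edge (2, 16)→(8, 4): d=(6,-12) top-left  bias=+0
  edge (8, 4)→(12, 20): d=(4,16) right/bottom  bias=-1
  edge (12, 20)→(2, 16): d=(-10,-4) top-left  bias=+0
    (3,3)@(7, 7): e=[6,28,110] → X
    (4,3)@(9, 7): e=[30,-4,118] → .
    (3,4)@(7, 9): e=[18,36,90] → X
    (4,4)@(9, 9): e=[42,4,98] → X
    (5,4)@(11, 9): e=[66,-28,106] → .
    (2,5)@(5, 11): e=[6,76,62] → X
    (5,5)@(11, 11): e=[78,-20,86] → .
    (2,6)@(5, 13): e=[18,84,42] → X
    (5,6)@(11, 13): e=[90,-12,66] → .
    (1,7)@(3, 15): e=[6,124,14] → X
    (5,7)@(11, 15): e=[102,-4,46] → .
    (1,8)@(3, 17): e=[18,132,-6] → .
  covered (18 px):
    . . . . . . .
    . . . . . . .
    . . . . . . .
    . . . X . . .
    . . . X X . .
    . . X X X . .
    . . X X X . .
    . X X X X . .
    . . X X X X .
    . . . . . X .
    . . . . . . .
T1:
  2·area = 128
  edge (8, 20)→(12, 0): d=(4,-20) top-left  bias=+0
  edge (12, 0)→(14, 22): d=(2,22) right/bottom  bias=-1
  edge (14, 22)→(8, 20): d=(-6,-2) top-left  bias=+0
    (5,2)@(11, 5): e=[0,32,96] → X  [on edge]
    (6,2)@(13, 5): e=[40,-12,100] → .
    (5,3)@(11, 7): e=[8,36,84] → X
    (6,3)@(13, 7): e=[48,-8,88] → .
    (5,4)@(11, 9): e=[16,40,72] → X
    (6,4)@(13, 9): e=[56,-4,76] → .
    (5,5)@(11, 11): e=[24,44,60] → X
    (6,5)@(13, 11): e=[64,0,64] → .  [on edge]
    (5,6)@(11, 13): e=[32,48,48] → X
    (6,6)@(13, 13): e=[72,4,52] → X
    (4,7)@(9, 15): e=[0,96,32] → X  [on edge]
    (4,8)@(9, 17): e=[8,100,20] → X
    (2,9)@(5, 19): e=[-64,192,0] → .  [on edge]
    (5,10)@(11, 21): e=[64,64,0] → X  [on edge]
  covered (17 px):
    . . . . . . .
    . . . . . . .
    . . . . . X .
    . . . . . X .
    . . . . . X .
    . . . . . X .
    . . . . . X X
    . . . . X X X
    . . . . X X X
    . . . . X X X
    . . . . . X X
T2:
  2·area = 64  (B↔C swapped to make it positive)
  edge (7, 12)→(8, 20): d=(1,8) right/bottom  bias=-1
  edge (8, 20)→(0, 20): d=(-8,0) right/bottom  bias=-1
  edge (0, 20)→(7, 12): d=(7,-8) top-left  bias=+0
    (3,6)@(7, 13): e=[1,56,7] → X
    (4,6)@(9, 13): e=[-15,56,23] → .
    (2,7)@(5, 15): e=[19,40,5] → X
    (4,7)@(9, 15): e=[-13,40,37] → .
    (1,8)@(3, 17): e=[37,24,3] → X
    (4,8)@(9, 17): e=[-11,24,51] → .
    (0,9)@(1, 19): e=[55,8,1] → X
    (4,9)@(9, 19): e=[-9,8,65] → .
    (0,10)@(1, 21): e=[57,-8,15] → .
    (1,10)@(3, 21): e=[41,-8,31] → .
    (2,10)@(5, 21): e=[25,-8,47] → .
    (3,10)@(7, 21): e=[9,-8,63] → .
  covered (10 px):
    . . . . . . .
    . . . . . . .
    . . . . . . .
    . . . . . . .
    . . . . . . .
    . . . . . . .
    . . . X . . .
    . . X X . . .
    . X X X . . .
    X X X X . . .
    . . . . . . .
T3:
  2·area = 64  (B↔C swapped to make it positive)
  edge (10, 8)→(2, 12): d=(-8,4) right/bottom  bias=-1
  edge (2, 12)→(2, 4): d=(0,-8) top-left  bias=+0
  edge (2, 4)→(10, 8): d=(8,4) right/bottom  bias=-1
    (1,2)@(3, 5): e=[52,8,4] → X
    (2,2)@(5, 5): e=[44,24,-4] → .
    (1,3)@(3, 7): e=[36,8,20] → X
    (2,3)@(5, 7): e=[28,24,12] → X
    (3,3)@(7, 7): e=[20,40,4] → X
    (4,3)@(9, 7): e=[12,56,-4] → .
    (1,4)@(3, 9): e=[20,8,36] → X
    (4,4)@(9, 9): e=[-4,56,12] → .
    (1,5)@(3, 11): e=[4,8,52] → X
    (2,5)@(5, 11): e=[-4,24,44] → .
    (3,5)@(7, 11): e=[-12,40,36] → .
    (1,6)@(3, 13): e=[-12,8,68] → .
  covered (8 px):
    . . . . . . .
    . . . . . . .
    . X . . . . .
    . X X X . . .
    . X X X . . .
    . X . . . . .
    . . . . . . .
    . . . . . . .
    . . . . . . .
    . . . . . . .
    . . . . . . .
T4:
  2·area = 62
  edge (8, 4)→(9, 12): d=(1,8) right/bottom  bias=-1
  edge (9, 12)→(0, 2): d=(-9,-10) top-left  bias=+0
  edge (0, 2)→(8, 4): d=(8,2) right/bottom  bias=-1
    (0,1)@(1, 3): e=[55,1,6] → X
    (1,1)@(3, 3): e=[39,21,2] → X
    (2,1)@(5, 3): e=[23,41,-2] → .
    (0,2)@(1, 5): e=[57,-17,22] → .
    (1,2)@(3, 5): e=[41,3,18] → X
    (2,2)@(5, 5): e=[25,23,14] → X
    (3,2)@(7, 5): e=[9,43,10] → X
    (4,2)@(9, 5): e=[-7,63,6] → .
    (1,3)@(3, 7): e=[43,-15,34] → .
    (2,3)@(5, 7): e=[27,5,30] → X
    (4,3)@(9, 7): e=[-5,45,22] → .
    (2,4)@(5, 9): e=[29,-13,46] → .
  covered (8 px):
    . . . . . . .
    X X . . . . .
    . X X X . . .
    . . X X . . .
    . . . X . . .
    . . . . . . .
    . . . . . . .
    . . . . . . .
    . . . . . . .
    . . . . . . .
    . . . . . . .

Answer: [43,10,9]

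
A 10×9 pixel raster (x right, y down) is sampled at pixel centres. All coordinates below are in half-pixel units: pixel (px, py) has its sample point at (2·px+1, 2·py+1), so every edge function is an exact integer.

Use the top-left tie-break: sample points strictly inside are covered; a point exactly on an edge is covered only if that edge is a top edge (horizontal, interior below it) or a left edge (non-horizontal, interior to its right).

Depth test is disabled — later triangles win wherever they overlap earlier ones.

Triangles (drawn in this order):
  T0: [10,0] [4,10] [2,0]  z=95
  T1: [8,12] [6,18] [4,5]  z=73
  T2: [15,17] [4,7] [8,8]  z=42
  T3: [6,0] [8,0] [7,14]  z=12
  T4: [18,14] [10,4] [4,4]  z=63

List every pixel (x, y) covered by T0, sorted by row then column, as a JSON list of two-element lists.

T0:
  2·area = 80
  edge (10, 0)→(4, 10): d=(-6,10) right/bottom  bias=-1
  edge (4, 10)→(2, 0): d=(-2,-10) top-left  bias=+0
  edge (2, 0)→(10, 0): d=(8,0) top-left  bias=+0
    (1,0)@(3, 1): e=[64,8,8] → #
    (2,0)@(5, 1): e=[44,28,8] → #
    (3,0)@(7, 1): e=[24,48,8] → #
    (4,0)@(9, 1): e=[4,68,8] → #
    (5,0)@(11, 1): e=[-16,88,8] → ·
    (1,1)@(3, 3): e=[52,4,24] → #
    (4,1)@(9, 3): e=[-8,64,24] → ·
    (1,2)@(3, 5): e=[40,0,40] → #  [on edge]
    (3,2)@(7, 5): e=[0,40,40] → ·  [on edge]
    (1,3)@(3, 7): e=[28,-4,56] → ·
    (2,3)@(5, 7): e=[8,16,56] → #
    (3,3)@(7, 7): e=[-12,36,56] → ·
    (0,7)@(1, 15): e=[0,-40,120] → ·  [on edge]
    (2,7)@(5, 15): e=[-40,0,120] → ·  [on edge]
  covered (10 px):
    · # # # # · · · · ·
    · # # # · · · · · ·
    · # # · · · · · · ·
    · · # · · · · · · ·
    · · · · · · · · · ·
    · · · · · · · · · ·
    · · · · · · · · · ·
    · · · · · · · · · ·
    · · · · · · · · · ·
T1:
  2·area = 38
  edge (8, 12)→(6, 18): d=(-2,6) right/bottom  bias=-1
  edge (6, 18)→(4, 5): d=(-2,-13) top-left  bias=+0
  edge (4, 5)→(8, 12): d=(4,7) right/bottom  bias=-1
    (5,1)@(11, 3): e=[0,95,-57] → ·  [on edge]
    (2,3)@(5, 7): e=[28,9,1] → #
    (3,3)@(7, 7): e=[16,35,-13] → ·
    (2,4)@(5, 9): e=[24,5,9] → #
    (3,4)@(7, 9): e=[12,31,-5] → ·
    (4,4)@(9, 9): e=[0,57,-19] → ·  [on edge]
    (2,5)@(5, 11): e=[20,1,17] → #
    (3,5)@(7, 11): e=[8,27,3] → #
    (4,5)@(9, 11): e=[-4,53,-11] → ·
    (2,6)@(5, 13): e=[16,-3,25] → ·
    (3,6)@(7, 13): e=[4,23,11] → #
    (4,6)@(9, 13): e=[-8,49,-3] → ·
    (3,7)@(7, 15): e=[0,19,19] → ·  [on edge]
  covered (5 px):
    · · · · · · · · · ·
    · · · · · · · · · ·
    · · · · · · · · · ·
    · · # · · · · · · ·
    · · # · · · · · · ·
    · · # # · · · · · ·
    · · · # · · · · · ·
    · · · · · · · · · ·
    · · · · · · · · · ·
T2:
  2·area = 29
  edge (15, 17)→(4, 7): d=(-11,-10) top-left  bias=+0
  edge (4, 7)→(8, 8): d=(4,1) right/bottom  bias=-1
  edge (8, 8)→(15, 17): d=(7,9) right/bottom  bias=-1
    (3,4)@(7, 9): e=[8,5,16] → #
    (4,4)@(9, 9): e=[28,3,-2] → ·
    (3,5)@(7, 11): e=[-14,13,30] → ·
    (4,5)@(9, 11): e=[6,11,12] → #
    (5,5)@(11, 11): e=[26,9,-6] → ·
    (4,6)@(9, 13): e=[-16,19,26] → ·
    (5,6)@(11, 13): e=[4,17,8] → #
    (6,6)@(13, 13): e=[24,15,-10] → ·
    (5,7)@(11, 15): e=[-18,25,22] → ·
    (6,7)@(13, 15): e=[2,23,4] → #
    (7,7)@(15, 15): e=[22,21,-14] → ·
    (6,8)@(13, 17): e=[-20,31,18] → ·
    (7,8)@(15, 17): e=[0,29,0] → ·  [on edge]
  covered (4 px):
    · · · · · · · · · ·
    · · · · · · · · · ·
    · · · · · · · · · ·
    · · · · · · · · · ·
    · · · # · · · · · ·
    · · · · # · · · · ·
    · · · · · # · · · ·
    · · · · · · # · · ·
    · · · · · · · · · ·
T3:
  2·area = 28
  edge (6, 0)→(8, 0): d=(2,0) top-left  bias=+0
  edge (8, 0)→(7, 14): d=(-1,14) right/bottom  bias=-1
  edge (7, 14)→(6, 0): d=(-1,-14) top-left  bias=+0
    (3,0)@(7, 1): e=[2,13,13] → #
    (4,0)@(9, 1): e=[2,-15,41] → ·
    (3,1)@(7, 3): e=[6,11,11] → #
    (4,1)@(9, 3): e=[6,-17,39] → ·
    (3,2)@(7, 5): e=[10,9,9] → #
    (4,2)@(9, 5): e=[10,-19,37] → ·
    (3,3)@(7, 7): e=[14,7,7] → #
    (4,3)@(9, 7): e=[14,-21,35] → ·
    (3,4)@(7, 9): e=[18,5,5] → #
    (4,4)@(9, 9): e=[18,-23,33] → ·
    (3,5)@(7, 11): e=[22,3,3] → #
    (4,5)@(9, 11): e=[22,-25,31] → ·
  covered (7 px):
    · · · # · · · · · ·
    · · · # · · · · · ·
    · · · # · · · · · ·
    · · · # · · · · · ·
    · · · # · · · · · ·
    · · · # · · · · · ·
    · · · # · · · · · ·
    · · · · · · · · · ·
    · · · · · · · · · ·
T4:
  2·area = 60  (B↔C swapped to make it positive)
  edge (18, 14)→(4, 4): d=(-14,-10) top-left  bias=+0
  edge (4, 4)→(10, 4): d=(6,0) top-left  bias=+0
  edge (10, 4)→(18, 14): d=(8,10) right/bottom  bias=-1
    (3,2)@(7, 5): e=[16,6,38] → #
    (4,2)@(9, 5): e=[36,6,18] → #
    (5,2)@(11, 5): e=[56,6,-2] → ·
    (3,3)@(7, 7): e=[-12,18,54] → ·
    (4,3)@(9, 7): e=[8,18,34] → #
    (5,3)@(11, 7): e=[28,18,14] → #
    (6,3)@(13, 7): e=[48,18,-6] → ·
    (4,4)@(9, 9): e=[-20,30,50] → ·
    (5,4)@(11, 9): e=[0,30,30] → #  [on edge]
    (6,4)@(13, 9): e=[20,30,10] → #
    (7,4)@(15, 9): e=[40,30,-10] → ·
    (5,5)@(11, 11): e=[-28,42,46] → ·
  covered (8 px):
    · · · · · · · · · ·
    · · · · · · · · · ·
    · · · # # · · · · ·
    · · · · # # · · · ·
    · · · · · # # · · ·
    · · · · · · · # · ·
    · · · · · · · · # ·
    · · · · · · · · · ·
    · · · · · · · · · ·

Final: [[1,0],[2,0],[3,0],[4,0],[1,1],[2,1],[3,1],[1,2],[2,2],[2,3]]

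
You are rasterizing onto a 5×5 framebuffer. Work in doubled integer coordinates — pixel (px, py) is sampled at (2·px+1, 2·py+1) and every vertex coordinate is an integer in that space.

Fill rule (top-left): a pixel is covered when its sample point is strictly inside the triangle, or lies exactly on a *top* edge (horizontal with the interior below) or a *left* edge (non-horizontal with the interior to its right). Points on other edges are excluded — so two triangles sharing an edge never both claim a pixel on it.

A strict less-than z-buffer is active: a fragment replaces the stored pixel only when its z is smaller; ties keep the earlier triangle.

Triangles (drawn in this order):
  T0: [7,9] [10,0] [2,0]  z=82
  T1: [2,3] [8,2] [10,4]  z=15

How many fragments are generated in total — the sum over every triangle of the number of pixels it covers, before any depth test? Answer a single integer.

T0:
  2·area = 72  (B↔C swapped to make it positive)
  edge (7, 9)→(2, 0): d=(-5,-9) top-left  bias=+0
  edge (2, 0)→(10, 0): d=(8,0) top-left  bias=+0
  edge (10, 0)→(7, 9): d=(-3,9) right/bottom  bias=-1
    (1,0)@(3, 1): e=[4,8,60] → █
    (2,0)@(5, 1): e=[22,8,42] → █
    (3,0)@(7, 1): e=[40,8,24] → █
    (4,0)@(9, 1): e=[58,8,6] → █
    (1,1)@(3, 3): e=[-6,24,54] → ·
    (2,1)@(5, 3): e=[12,24,36] → █
    (4,1)@(9, 3): e=[48,24,0] → ·  [on edge]
    (2,2)@(5, 5): e=[2,40,30] → █
    (4,2)@(9, 5): e=[38,40,-6] → ·
    (2,3)@(5, 7): e=[-8,56,24] → ·
    (3,3)@(7, 7): e=[10,56,6] → █
    (4,3)@(9, 7): e=[28,56,-12] → ·
    (3,4)@(7, 9): e=[0,72,0] → ·  [on edge]
  covered (9 px):
    · █ █ █ █
    · · █ █ ·
    · · █ █ ·
    · · · █ ·
    · · · · ·
T1:
  2·area = 14
  edge (2, 3)→(8, 2): d=(6,-1) top-left  bias=+0
  edge (8, 2)→(10, 4): d=(2,2) right/bottom  bias=-1
  edge (10, 4)→(2, 3): d=(-8,-1) top-left  bias=+0
    (3,0)@(7, 1): e=[-7,0,21] → ·  [on edge]
    (1,1)@(3, 3): e=[1,12,1] → █
    (2,1)@(5, 3): e=[3,8,3] → █
    (3,1)@(7, 3): e=[5,4,5] → █
    (4,1)@(9, 3): e=[7,0,7] → ·  [on edge]
    (1,2)@(3, 5): e=[13,16,-15] → ·
    (2,2)@(5, 5): e=[15,12,-13] → ·
    (3,2)@(7, 5): e=[17,8,-11] → ·
  covered (3 px):
    · · · · ·
    · █ █ █ ·
    · · · · ·
    · · · · ·
    · · · · ·

Answer: 12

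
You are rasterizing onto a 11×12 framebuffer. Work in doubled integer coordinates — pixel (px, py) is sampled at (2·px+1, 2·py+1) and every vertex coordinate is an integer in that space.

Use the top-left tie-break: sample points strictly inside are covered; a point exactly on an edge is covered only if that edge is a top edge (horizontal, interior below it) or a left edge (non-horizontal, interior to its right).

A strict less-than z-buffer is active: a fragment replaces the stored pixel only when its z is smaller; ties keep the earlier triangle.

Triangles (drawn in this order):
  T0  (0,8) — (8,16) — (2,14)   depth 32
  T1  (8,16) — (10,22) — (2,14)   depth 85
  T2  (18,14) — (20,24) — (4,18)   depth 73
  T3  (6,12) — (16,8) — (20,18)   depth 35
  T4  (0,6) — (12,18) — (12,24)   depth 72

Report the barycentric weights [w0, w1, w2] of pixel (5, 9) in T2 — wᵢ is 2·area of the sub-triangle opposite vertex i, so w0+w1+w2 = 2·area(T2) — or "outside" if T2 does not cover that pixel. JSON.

T0:
  2·area = 32
  edge (0, 8)→(8, 16): d=(8,8) right/bottom  bias=-1
  edge (8, 16)→(2, 14): d=(-6,-2) top-left  bias=+0
  edge (2, 14)→(0, 8): d=(-2,-6) top-left  bias=+0
    (0,4)@(1, 9): e=[0,28,4] → ·  [on edge]
    (0,5)@(1, 11): e=[16,16,0] → █  [on edge]
    (1,5)@(3, 11): e=[0,20,12] → ·  [on edge]
    (0,6)@(1, 13): e=[32,4,-4] → ·
    (1,6)@(3, 13): e=[16,8,8] → █
    (2,6)@(5, 13): e=[0,12,20] → ·  [on edge]
    (1,7)@(3, 15): e=[32,-4,4] → ·
    (2,7)@(5, 15): e=[16,0,16] → █  [on edge]
    (3,7)@(7, 15): e=[0,4,28] → ·  [on edge]
    (1,8)@(3, 17): e=[48,-16,0] → ·  [on edge]
    (2,8)@(5, 17): e=[32,-12,12] → ·
    (4,8)@(9, 17): e=[0,-4,36] → ·  [on edge]
    (5,8)@(11, 17): e=[-16,0,48] → ·  [on edge]
    (5,9)@(11, 19): e=[0,-12,44] → ·  [on edge]
    (8,9)@(17, 19): e=[-48,0,80] → ·  [on edge]
    (6,10)@(13, 21): e=[0,-20,52] → ·  [on edge]
    (2,11)@(5, 23): e=[80,-48,0] → ·  [on edge]
    (7,11)@(15, 23): e=[0,-28,60] → ·  [on edge]
  covered (3 px):
    · · · · · · · · · · ·
    · · · · · · · · · · ·
    · · · · · · · · · · ·
    · · · · · · · · · · ·
    · · · · · · · · · · ·
    █ · · · · · · · · · ·
    · █ · · · · · · · · ·
    · · █ · · · · · · · ·
    · · · · · · · · · · ·
    · · · · · · · · · · ·
    · · · · · · · · · · ·
    · · · · · · · · · · ·
T1:
  2·area = 32
  edge (8, 16)→(10, 22): d=(2,6) right/bottom  bias=-1
  edge (10, 22)→(2, 14): d=(-8,-8) top-left  bias=+0
  edge (2, 14)→(8, 16): d=(6,2) right/bottom  bias=-1
    (1,0)@(3, 1): e=[0,112,-80] → ·  [on edge]
    (2,3)@(5, 7): e=[0,80,-48] → ·  [on edge]
    (0,6)@(1, 13): e=[36,0,-4] → ·  [on edge]
    (3,6)@(7, 13): e=[0,48,-16] → ·  [on edge]
    (1,7)@(3, 15): e=[28,0,4] → █  [on edge]
    (2,7)@(5, 15): e=[16,16,0] → ·  [on edge]
    (1,8)@(3, 17): e=[32,-16,16] → ·
    (2,8)@(5, 17): e=[20,0,12] → █  [on edge]
    (3,8)@(7, 17): e=[8,16,8] → █
    (4,8)@(9, 17): e=[-4,32,4] → ·
    (5,8)@(11, 17): e=[-16,48,0] → ·  [on edge]
    (2,9)@(5, 19): e=[24,-16,24] → ·
    (3,9)@(7, 19): e=[12,0,20] → █  [on edge]
    (4,9)@(9, 19): e=[0,16,16] → ·  [on edge]
    (8,9)@(17, 19): e=[-48,80,0] → ·  [on edge]
    (4,10)@(9, 21): e=[4,0,28] → █  [on edge]
    (5,11)@(11, 23): e=[-4,0,36] → ·  [on edge]
  covered (5 px):
    · · · · · · · · · · ·
    · · · · · · · · · · ·
    · · · · · · · · · · ·
    · · · · · · · · · · ·
    · · · · · · · · · · ·
    · · · · · · · · · · ·
    · · · · · · · · · · ·
    · █ · · · · · · · · ·
    · · █ █ · · · · · · ·
    · · · █ · · · · · · ·
    · · · · █ · · · · · ·
    · · · · · · · · · · ·
T2:
  2·area = 148
  edge (18, 14)→(20, 24): d=(2,10) right/bottom  bias=-1
  edge (20, 24)→(4, 18): d=(-16,-6) top-left  bias=+0
  edge (4, 18)→(18, 14): d=(14,-4) top-left  bias=+0
    (8,4)@(17, 9): e=[0,222,-74] → ·  [on edge]
    (7,7)@(15, 15): e=[32,114,2] → █
    (8,7)@(17, 15): e=[12,126,10] → █
    (9,7)@(19, 15): e=[-8,138,18] → ·
    (4,8)@(9, 17): e=[96,46,6] → █
    (5,8)@(11, 17): e=[76,58,14] → █
    (6,8)@(13, 17): e=[56,70,22] → █
    (9,8)@(19, 17): e=[-4,106,46] → ·
    (3,9)@(7, 19): e=[120,2,26] → █
    (9,9)@(19, 19): e=[0,74,74] → ·  [on edge]
    (3,10)@(7, 21): e=[124,-30,54] → ·
    (4,10)@(9, 21): e=[104,-18,62] → ·
  covered (18 px):
    · · · · · · · · · · ·
    · · · · · · · · · · ·
    · · · · · · · · · · ·
    · · · · · · · · · · ·
    · · · · · · · · · · ·
    · · · · · · · · · · ·
    · · · · · · · · · · ·
    · · · · · · · █ █ · ·
    · · · · █ █ █ █ █ · ·
    · · · █ █ █ █ █ █ · ·
    · · · · · · █ █ █ █ ·
    · · · · · · · · · █ ·
T3:
  2·area = 116
  edge (6, 12)→(16, 8): d=(10,-4) top-left  bias=+0
  edge (16, 8)→(20, 18): d=(4,10) right/bottom  bias=-1
  edge (20, 18)→(6, 12): d=(-14,-6) top-left  bias=+0
    (7,4)@(15, 9): e=[6,14,96] → █
    (8,4)@(17, 9): e=[14,-6,108] → ·
    (4,5)@(9, 11): e=[2,82,32] → █
    (5,5)@(11, 11): e=[10,62,44] → █
    (6,5)@(13, 11): e=[18,42,56] → █
    (8,5)@(17, 11): e=[34,2,80] → █
    (9,5)@(19, 11): e=[42,-18,92] → ·
    (4,6)@(9, 13): e=[22,90,4] → █
    (9,6)@(19, 13): e=[62,-10,64] → ·
    (4,7)@(9, 15): e=[42,98,-24] → ·
    (5,7)@(11, 15): e=[50,78,-12] → ·
    (6,7)@(13, 15): e=[58,58,0] → █  [on edge]
  covered (15 px):
    · · · · · · · · · · ·
    · · · · · · · · · · ·
    · · · · · · · · · · ·
    · · · · · · · · · · ·
    · · · · · · · █ · · ·
    · · · · █ █ █ █ █ · ·
    · · · · █ █ █ █ █ · ·
    · · · · · · █ █ █ · ·
    · · · · · · · · · █ ·
    · · · · · · · · · · ·
    · · · · · · · · · · ·
    · · · · · · · · · · ·
T4:
  2·area = 72
  edge (0, 6)→(12, 18): d=(12,12) right/bottom  bias=-1
  edge (12, 18)→(12, 24): d=(0,6) right/bottom  bias=-1
  edge (12, 24)→(0, 6): d=(-12,-18) top-left  bias=+0
    (0,3)@(1, 7): e=[0,66,6] → ·  [on edge]
    (1,4)@(3, 9): e=[0,54,18] → ·  [on edge]
    (2,5)@(5, 11): e=[0,42,30] → ·  [on edge]
    (2,6)@(5, 13): e=[24,42,6] → █
    (3,6)@(7, 13): e=[0,30,42] → ·  [on edge]
    (2,7)@(5, 15): e=[48,42,-18] → ·
    (3,7)@(7, 15): e=[24,30,18] → █
    (4,7)@(9, 15): e=[0,18,54] → ·  [on edge]
    (3,8)@(7, 17): e=[48,30,-6] → ·
    (4,8)@(9, 17): e=[24,18,30] → █
    (5,8)@(11, 17): e=[0,6,66] → ·  [on edge]
    (4,9)@(9, 19): e=[48,18,6] → █
    (6,9)@(13, 19): e=[0,-6,78] → ·  [on edge]
    (7,10)@(15, 21): e=[0,-18,90] → ·  [on edge]
    (8,11)@(17, 23): e=[0,-30,102] → ·  [on edge]
  covered (6 px):
    · · · · · · · · · · ·
    · · · · · · · · · · ·
    · · · · · · · · · · ·
    · · · · · · · · · · ·
    · · · · · · · · · · ·
    · · · · · · · · · · ·
    · · █ · · · · · · · ·
    · · · █ · · · · · · ·
    · · · · █ · · · · · ·
    · · · · █ █ · · · · ·
    · · · · · █ · · · · ·
    · · · · · · · · · · ·

Answer: [26,42,80]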